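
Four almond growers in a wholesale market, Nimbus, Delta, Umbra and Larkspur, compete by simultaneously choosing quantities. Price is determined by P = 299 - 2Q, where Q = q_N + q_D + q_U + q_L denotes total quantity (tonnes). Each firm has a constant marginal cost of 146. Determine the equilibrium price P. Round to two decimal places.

Each firm earns π_i = (299 - 2Q)q_i - 146q_i.
First-order condition (treating rivals' output as given): 153 - 4q_i - 2·Σ_{j≠i} q_j = 0.
By symmetry each firm produces the same amount; substituting Σ_{j≠i} q_j = 3q_i yields q_i = 153/10.
Total output Q = 306/5, so price P = 299 - 2·(306/5) = 883/5.

176.60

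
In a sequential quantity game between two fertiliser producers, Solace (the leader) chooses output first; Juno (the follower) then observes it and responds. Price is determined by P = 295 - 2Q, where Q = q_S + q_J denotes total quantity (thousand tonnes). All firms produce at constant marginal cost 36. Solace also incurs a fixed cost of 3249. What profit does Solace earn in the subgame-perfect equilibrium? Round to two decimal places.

943.56

The follower Juno best-responds to any q_S: π_J = (295 - 2Q)q_J - 36q_J.
Follower FOC: 259 - 2q_S - 4q_J = 0, so q_J(q_S) = (259 - 2q_S)/4.
Solace substitutes q_J(q_S) into its own profit: π_S = q_S(295 - 2q_S - (259 - 2q_S)/2) - 36q_S = (331/2 - q_S)q_S - 36q_S.
Leader FOC: 259/2 - 2q_S = 0, so q_S = 259/4.
Then q_J = (259 - 2·(259/4))/4 = 259/8.
Price P = 295 - 2·(777/8) = 403/4.
Solace's profit: (403/4 - 36)·(259/4) - 3249 = 943.5625.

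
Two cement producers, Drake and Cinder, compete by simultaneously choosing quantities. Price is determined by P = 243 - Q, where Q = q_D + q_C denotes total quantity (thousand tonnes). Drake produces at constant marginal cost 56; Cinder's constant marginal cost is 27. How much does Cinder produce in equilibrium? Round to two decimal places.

81.67

Drake's profit: π_D = (243 - Q)q_D - (56q_D). Setting ∂π_D/∂q_D = 0: 187 - 2q_D - (q_C) = 0.
Cinder's first-order condition: 216 - 2q_C - (q_D) = 0.
Rearranging gives the reaction functions q_D = (187 - q_C)/2 and q_C = (216 - q_D)/2.
Substituting one into the other gives q_D = 158/3 and q_C = 245/3.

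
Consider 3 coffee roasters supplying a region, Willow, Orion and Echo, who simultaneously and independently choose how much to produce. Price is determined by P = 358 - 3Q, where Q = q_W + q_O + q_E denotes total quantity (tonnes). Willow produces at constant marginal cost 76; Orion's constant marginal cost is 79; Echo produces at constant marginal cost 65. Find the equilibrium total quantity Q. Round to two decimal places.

Willow's profit: π_W = (358 - 3Q)q_W - (76q_W). Setting ∂π_W/∂q_W = 0: 282 - 6q_W - 3(q_O + q_E) = 0.
Orion's profit: π_O = (358 - 3Q)q_O - (79q_O). Setting ∂π_O/∂q_O = 0: 279 - 6q_O - 3(q_W + q_E) = 0.
Echo's profit: π_E = (358 - 3Q)q_E - (65q_E). Setting ∂π_E/∂q_E = 0: 293 - 6q_E - 3(q_W + q_O) = 0.
Summing all 3 equations gives 854 − 12Q = 0, hence Q = 427/6.
Back-substituting: q_W = (282 − 427/2)/3 = 137/6, q_O = (279 − 427/2)/3 = 131/6, q_E = (293 − 427/2)/3 = 53/2.
Total output Q = 137/6 + 131/6 + 53/2 = 427/6.

71.17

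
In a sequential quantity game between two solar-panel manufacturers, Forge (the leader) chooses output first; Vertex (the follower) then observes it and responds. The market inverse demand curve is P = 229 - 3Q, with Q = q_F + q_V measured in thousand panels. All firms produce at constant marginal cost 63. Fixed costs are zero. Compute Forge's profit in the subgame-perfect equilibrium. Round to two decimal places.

Solve by backward induction. Given q_F, the follower Vertex maximises π_V = (229 - 3q_F - 3q_V)q_V - 63q_V.
∂π_V/∂q_V = 166 - 3q_F - 6q_V = 0 gives the reaction function q_V = (166 - 3q_F)/6.
The leader anticipates this reaction. Substituting into P = 229 - 3Q gives P = 146 - (3/2)q_F, so π_F = (146 - (3/2)q_F)q_F - 63q_F.
Maximising: ∂π_F/∂q_F = 83 - 3q_F = 0, giving q_F = 83/3.
Then q_V = (166 - 3·(83/3))/6 = 83/6.
Price P = 229 - 3·(83/2) = 209/2.
Forge's profit: (209/2 - 63)·(83/3) = 1148.1667.

1148.17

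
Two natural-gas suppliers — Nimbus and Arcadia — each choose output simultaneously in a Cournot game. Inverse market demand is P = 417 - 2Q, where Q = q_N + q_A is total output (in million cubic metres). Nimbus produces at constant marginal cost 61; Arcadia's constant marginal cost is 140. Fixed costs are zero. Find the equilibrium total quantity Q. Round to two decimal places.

105.50

Nimbus's profit: π_N = (417 - 2Q)q_N - (61q_N). Setting ∂π_N/∂q_N = 0: 356 - 4q_N - 2(q_A) = 0.
Arcadia's profit: π_A = (417 - 2Q)q_A - (140q_A). Setting ∂π_A/∂q_A = 0: 277 - 4q_A - 2(q_N) = 0.
So q_N = (356 - 2q_A)/4 and q_A = (277 - 2q_N)/4.
Solving the pair: q_N = 145/2, q_A = 33.
Total output Q = 145/2 + 33 = 211/2.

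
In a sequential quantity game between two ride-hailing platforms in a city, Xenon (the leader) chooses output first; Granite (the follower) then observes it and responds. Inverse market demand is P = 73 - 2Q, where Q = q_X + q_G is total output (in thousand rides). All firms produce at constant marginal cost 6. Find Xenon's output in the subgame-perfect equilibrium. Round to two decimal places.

16.75

The follower Granite best-responds to any q_X: π_G = (73 - 2Q)q_G - 6q_G.
Follower FOC: 67 - 2q_X - 4q_G = 0, so q_G(q_X) = (67 - 2q_X)/4.
The leader anticipates this reaction. Substituting into P = 73 - 2Q gives P = 79/2 - q_X, so π_X = (79/2 - q_X)q_X - 6q_X.
Maximising: ∂π_X/∂q_X = 67/2 - 2q_X = 0, giving q_X = 67/4.
Then q_G = (67 - 2·(67/4))/4 = 67/8.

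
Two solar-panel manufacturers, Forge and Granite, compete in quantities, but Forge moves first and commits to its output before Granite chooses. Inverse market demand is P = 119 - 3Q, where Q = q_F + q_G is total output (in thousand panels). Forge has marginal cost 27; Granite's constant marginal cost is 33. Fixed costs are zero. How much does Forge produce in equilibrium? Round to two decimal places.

16.33

The follower Granite best-responds to any q_F: π_G = (119 - 3Q)q_G - 33q_G.
∂π_G/∂q_G = 86 - 3q_F - 6q_G = 0 gives the reaction function q_G = (86 - 3q_F)/6.
Forge substitutes q_G(q_F) into its own profit: π_F = q_F(119 - 3q_F - (86 - 3q_F)/2) - 27q_F = (76 - (3/2)q_F)q_F - 27q_F.
The leader's first-order condition 49 - 3q_F = 0 yields q_F = 49/3.
Then q_G = (86 - 3·(49/3))/6 = 37/6.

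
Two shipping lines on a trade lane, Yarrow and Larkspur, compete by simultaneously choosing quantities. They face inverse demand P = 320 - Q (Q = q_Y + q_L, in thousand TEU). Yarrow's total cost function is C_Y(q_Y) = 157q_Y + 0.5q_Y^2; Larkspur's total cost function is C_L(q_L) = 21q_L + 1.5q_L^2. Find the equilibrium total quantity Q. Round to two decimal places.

Yarrow's profit: π_Y = (320 - Q)q_Y - (157q_Y + (1/2)q_Y²). Setting ∂π_Y/∂q_Y = 0: 163 - 3q_Y - (q_L) = 0.
Larkspur's profit: π_L = (320 - Q)q_L - (21q_L + (3/2)q_L²). Setting ∂π_L/∂q_L = 0: 299 - 5q_L - (q_Y) = 0.
Rearranging gives the reaction functions q_Y = (163 - q_L)/3 and q_L = (299 - q_Y)/5.
Solving the pair: q_Y = 258/7, q_L = 367/7.
Total output Q = 258/7 + 367/7 = 625/7.

89.29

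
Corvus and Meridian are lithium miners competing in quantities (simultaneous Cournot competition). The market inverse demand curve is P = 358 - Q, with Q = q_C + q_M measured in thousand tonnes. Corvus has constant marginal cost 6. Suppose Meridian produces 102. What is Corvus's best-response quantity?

With the rival's output fixed at 102, Corvus's profit is π_C = (358 - 102 - q_C)q_C - (6q_C) = (256 - q_C)q_C - (6q_C).
∂π_C/∂q_C = 250 - 2q_C = 0, so q_C = 125.

125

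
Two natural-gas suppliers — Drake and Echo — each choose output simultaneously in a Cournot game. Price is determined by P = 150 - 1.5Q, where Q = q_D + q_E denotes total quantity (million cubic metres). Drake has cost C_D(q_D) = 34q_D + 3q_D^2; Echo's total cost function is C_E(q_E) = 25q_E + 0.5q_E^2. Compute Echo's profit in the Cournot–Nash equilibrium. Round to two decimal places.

1587.97

Drake's profit: π_D = (150 - 1.5Q)q_D - (34q_D + 3q_D²). Setting ∂π_D/∂q_D = 0: 116 - 9q_D - (3/2)(q_E) = 0.
Echo's profit: π_E = (150 - 1.5Q)q_E - (25q_E + (1/2)q_E²). Setting ∂π_E/∂q_E = 0: 125 - 4q_E - (3/2)(q_D) = 0.
So q_D = (116 - (3/2)q_E)/9 and q_E = (125 - (3/2)q_D)/4.
Solving the pair: q_D = 1106/135, q_E = 1268/45.
Price P = 150 - (3/2)·(982/27) = 859/9.
Echo's profit: (859/9)·(1268/45) - 25·(1268/45) - (1/2)(1268/45)² = 1587.9743.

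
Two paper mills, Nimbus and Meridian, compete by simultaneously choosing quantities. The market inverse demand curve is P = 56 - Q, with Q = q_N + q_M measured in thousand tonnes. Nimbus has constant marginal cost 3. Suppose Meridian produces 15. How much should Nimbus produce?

19

With the rival's output fixed at 15, Nimbus's profit is π_N = (56 - 15 - q_N)q_N - (3q_N) = (41 - q_N)q_N - (3q_N).
∂π_N/∂q_N = 38 - 2q_N = 0, so q_N = 19.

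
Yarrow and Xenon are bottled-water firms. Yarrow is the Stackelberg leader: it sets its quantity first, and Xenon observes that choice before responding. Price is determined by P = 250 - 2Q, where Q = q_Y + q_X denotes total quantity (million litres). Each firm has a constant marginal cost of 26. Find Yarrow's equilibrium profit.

Solve by backward induction. Given q_Y, the follower Xenon maximises π_X = (250 - 2q_Y - 2q_X)q_X - 26q_X.
∂π_X/∂q_X = 224 - 2q_Y - 4q_X = 0 gives the reaction function q_X = (224 - 2q_Y)/4.
Yarrow substitutes q_X(q_Y) into its own profit: π_Y = q_Y(250 - 2q_Y - (224 - 2q_Y)/2) - 26q_Y = (138 - q_Y)q_Y - 26q_Y.
The leader's first-order condition 112 - 2q_Y = 0 yields q_Y = 56.
Then q_X = (224 - 2·56)/4 = 28.
Price P = 250 - 2·84 = 82.
Yarrow's profit: (82 - 26)·56 = 3136.

3136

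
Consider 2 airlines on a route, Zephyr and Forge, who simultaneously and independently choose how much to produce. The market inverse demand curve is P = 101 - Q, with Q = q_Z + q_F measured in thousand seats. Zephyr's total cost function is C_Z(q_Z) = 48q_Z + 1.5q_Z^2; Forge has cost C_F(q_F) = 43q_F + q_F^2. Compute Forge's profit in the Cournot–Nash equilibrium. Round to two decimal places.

311.19

Zephyr's profit: π_Z = (101 - Q)q_Z - (48q_Z + (3/2)q_Z²). Setting ∂π_Z/∂q_Z = 0: 53 - 5q_Z - (q_F) = 0.
Forge's profit: π_F = (101 - Q)q_F - (43q_F + q_F²). Setting ∂π_F/∂q_F = 0: 58 - 4q_F - (q_Z) = 0.
Rearranging gives the reaction functions q_Z = (53 - q_F)/5 and q_F = (58 - q_Z)/4.
Solving the pair: q_Z = 154/19, q_F = 237/19.
Price P = 101 - 391/19 = 1528/19.
Forge's profit: (1528/19)·(237/19) - 43·(237/19) - (237/19)² = 311.1856.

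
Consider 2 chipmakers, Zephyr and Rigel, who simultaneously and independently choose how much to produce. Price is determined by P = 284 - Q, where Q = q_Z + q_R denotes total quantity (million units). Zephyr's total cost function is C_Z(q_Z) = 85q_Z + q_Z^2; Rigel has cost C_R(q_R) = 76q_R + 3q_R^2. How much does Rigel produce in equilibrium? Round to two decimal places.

20.42

Zephyr's profit: π_Z = (284 - Q)q_Z - (85q_Z + q_Z²). Setting ∂π_Z/∂q_Z = 0: 199 - 4q_Z - (q_R) = 0.
Rigel's profit: π_R = (284 - Q)q_R - (76q_R + 3q_R²). Setting ∂π_R/∂q_R = 0: 208 - 8q_R - (q_Z) = 0.
So q_Z = (199 - q_R)/4 and q_R = (208 - q_Z)/8.
Substituting one into the other gives q_Z = 1384/31 and q_R = 633/31.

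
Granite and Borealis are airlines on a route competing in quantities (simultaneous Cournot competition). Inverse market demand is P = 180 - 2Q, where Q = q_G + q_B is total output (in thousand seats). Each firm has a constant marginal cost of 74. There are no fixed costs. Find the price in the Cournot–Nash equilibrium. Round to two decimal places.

Each firm earns π_i = (180 - 2Q)q_i - 74q_i.
Setting ∂π_i/∂q_i = 0 with rivals' quantities fixed: 106 - 4q_i - 2q_j = 0.
With identical firms every q_j equals q_i, so q_j = q_i and 106 = 6q_i, giving q_i = 53/3.
Total output Q = 106/3, so price P = 180 - 2·(106/3) = 328/3.

109.33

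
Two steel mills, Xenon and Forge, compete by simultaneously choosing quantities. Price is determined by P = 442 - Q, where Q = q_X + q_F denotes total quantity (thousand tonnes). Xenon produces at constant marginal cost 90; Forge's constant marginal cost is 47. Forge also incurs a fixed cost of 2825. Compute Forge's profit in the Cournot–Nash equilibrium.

18491

Xenon's profit: π_X = (442 - Q)q_X - (90q_X). Setting ∂π_X/∂q_X = 0: 352 - 2q_X - (q_F) = 0.
Forge's first-order condition: 395 - 2q_F - (q_X) = 0.
So q_X = (352 - q_F)/2 and q_F = (395 - q_X)/2.
Solving the pair: q_X = 103, q_F = 146.
Price P = 442 - 249 = 193.
Forge's profit: (193 - 47)·146 - 2825 = 18491.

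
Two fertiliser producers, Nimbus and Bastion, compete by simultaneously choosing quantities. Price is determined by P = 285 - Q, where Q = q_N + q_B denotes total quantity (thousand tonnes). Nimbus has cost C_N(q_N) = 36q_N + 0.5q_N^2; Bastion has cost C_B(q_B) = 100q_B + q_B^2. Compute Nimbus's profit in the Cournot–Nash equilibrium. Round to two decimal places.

Nimbus's profit: π_N = (285 - Q)q_N - (36q_N + (1/2)q_N²). Setting ∂π_N/∂q_N = 0: 249 - 3q_N - (q_B) = 0.
Bastion's profit: π_B = (285 - Q)q_B - (100q_B + q_B²). Setting ∂π_B/∂q_B = 0: 185 - 4q_B - (q_N) = 0.
So q_N = (249 - q_B)/3 and q_B = (185 - q_N)/4.
Substituting one into the other gives q_N = 811/11 and q_B = 306/11.
Price P = 285 - 1117/11 = 183.4545.
Nimbus's profit: 183.4545·(811/11) - 36·(811/11) - (1/2)(811/11)² = 8153.5661.

8153.57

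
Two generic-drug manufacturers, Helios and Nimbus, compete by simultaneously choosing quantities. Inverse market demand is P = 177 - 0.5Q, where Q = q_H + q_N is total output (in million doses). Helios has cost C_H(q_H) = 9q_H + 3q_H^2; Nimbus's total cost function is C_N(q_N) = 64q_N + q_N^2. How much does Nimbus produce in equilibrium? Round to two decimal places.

Helios's profit: π_H = (177 - 0.5Q)q_H - (9q_H + 3q_H²). Setting ∂π_H/∂q_H = 0: 168 - 7q_H - (1/2)(q_N) = 0.
Nimbus's first-order condition: 113 - 3q_N - (1/2)(q_H) = 0.
So q_H = (168 - (1/2)q_N)/7 and q_N = (113 - (1/2)q_H)/3.
Substituting one into the other gives q_H = 1790/83 and q_N = 34.0723.

34.07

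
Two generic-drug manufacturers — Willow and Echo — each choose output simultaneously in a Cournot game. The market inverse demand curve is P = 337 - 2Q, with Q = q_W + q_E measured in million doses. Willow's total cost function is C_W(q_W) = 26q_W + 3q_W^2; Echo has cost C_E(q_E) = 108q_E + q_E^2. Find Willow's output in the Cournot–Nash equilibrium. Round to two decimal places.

25.14

Willow's profit: π_W = (337 - 2Q)q_W - (26q_W + 3q_W²). Setting ∂π_W/∂q_W = 0: 311 - 10q_W - 2(q_E) = 0.
Echo's profit: π_E = (337 - 2Q)q_E - (108q_E + q_E²). Setting ∂π_E/∂q_E = 0: 229 - 6q_E - 2(q_W) = 0.
Rearranging gives the reaction functions q_W = (311 - 2q_E)/10 and q_E = (229 - 2q_W)/6.
Substituting one into the other gives q_W = 176/7 and q_E = 417/14.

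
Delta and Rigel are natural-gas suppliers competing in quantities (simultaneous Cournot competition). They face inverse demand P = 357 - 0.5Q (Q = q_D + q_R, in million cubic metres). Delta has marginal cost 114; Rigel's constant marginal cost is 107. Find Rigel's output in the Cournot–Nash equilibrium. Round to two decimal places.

Delta's profit: π_D = (357 - 0.5Q)q_D - (114q_D). Setting ∂π_D/∂q_D = 0: 243 - q_D - (1/2)(q_R) = 0.
Rigel's first-order condition: 250 - q_R - (1/2)(q_D) = 0.
Rearranging gives the reaction functions q_D = (243 - (1/2)q_R) and q_R = (250 - (1/2)q_D).
Substituting one into the other gives q_D = 472/3 and q_R = 514/3.

171.33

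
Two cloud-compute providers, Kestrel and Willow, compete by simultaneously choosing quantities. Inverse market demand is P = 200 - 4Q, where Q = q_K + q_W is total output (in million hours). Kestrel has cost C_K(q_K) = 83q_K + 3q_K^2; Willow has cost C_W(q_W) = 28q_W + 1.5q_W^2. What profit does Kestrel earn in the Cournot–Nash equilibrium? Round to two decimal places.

131.88

Kestrel's profit: π_K = (200 - 4Q)q_K - (83q_K + 3q_K²). Setting ∂π_K/∂q_K = 0: 117 - 14q_K - 4(q_W) = 0.
Willow's profit: π_W = (200 - 4Q)q_W - (28q_W + (3/2)q_W²). Setting ∂π_W/∂q_W = 0: 172 - 11q_W - 4(q_K) = 0.
So q_K = (117 - 4q_W)/14 and q_W = (172 - 4q_K)/11.
Solving the pair: q_K = 599/138, q_W = 970/69.
Price P = 200 - 4·18.3986 = 126.4058.
Kestrel's profit: 126.4058·(599/138) - 83·(599/138) - 3(599/138)² = 131.8844.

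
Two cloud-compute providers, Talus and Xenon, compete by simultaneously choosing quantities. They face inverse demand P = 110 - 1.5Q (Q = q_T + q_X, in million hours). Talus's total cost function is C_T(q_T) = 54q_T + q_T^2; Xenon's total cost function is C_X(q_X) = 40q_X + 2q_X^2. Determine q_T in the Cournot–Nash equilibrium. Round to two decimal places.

Talus's profit: π_T = (110 - 1.5Q)q_T - (54q_T + q_T²). Setting ∂π_T/∂q_T = 0: 56 - 5q_T - (3/2)(q_X) = 0.
Xenon's first-order condition: 70 - 7q_X - (3/2)(q_T) = 0.
Best responses: q_T = (56 - (3/2)q_X)/5, q_X = (70 - (3/2)q_T)/7.
Substituting one into the other gives q_T = 1148/131 and q_X = 1064/131.

8.76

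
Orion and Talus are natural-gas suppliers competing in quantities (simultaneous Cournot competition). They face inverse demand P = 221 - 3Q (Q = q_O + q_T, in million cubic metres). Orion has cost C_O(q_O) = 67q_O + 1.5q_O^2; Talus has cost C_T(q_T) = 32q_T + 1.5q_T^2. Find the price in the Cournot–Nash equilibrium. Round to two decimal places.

135.25

Orion's profit: π_O = (221 - 3Q)q_O - (67q_O + (3/2)q_O²). Setting ∂π_O/∂q_O = 0: 154 - 9q_O - 3(q_T) = 0.
Talus's profit: π_T = (221 - 3Q)q_T - (32q_T + (3/2)q_T²). Setting ∂π_T/∂q_T = 0: 189 - 9q_T - 3(q_O) = 0.
Rearranging gives the reaction functions q_O = (154 - 3q_T)/9 and q_T = (189 - 3q_O)/9.
Substituting one into the other gives q_O = 91/8 and q_T = 413/24.
Total output Q = 343/12, so price P = 221 - 3·(343/12) = 541/4.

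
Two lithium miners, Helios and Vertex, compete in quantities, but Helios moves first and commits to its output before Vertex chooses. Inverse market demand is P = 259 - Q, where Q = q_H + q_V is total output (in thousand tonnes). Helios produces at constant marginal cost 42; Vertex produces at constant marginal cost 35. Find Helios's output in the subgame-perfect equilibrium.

105

The follower Vertex best-responds to any q_H: π_V = (259 - Q)q_V - 35q_V.
Setting the follower's marginal profit to zero, 224 - q_H - 2q_V = 0, i.e. q_V = (224 - q_H)/2.
Helios substitutes q_V(q_H) into its own profit: π_H = q_H(259 - q_H - (224 - q_H)/2) - 42q_H = (147 - (1/2)q_H)q_H - 42q_H.
Leader FOC: 105 - q_H = 0, so q_H = 105.
Then q_V = (224 - 105)/2 = 119/2.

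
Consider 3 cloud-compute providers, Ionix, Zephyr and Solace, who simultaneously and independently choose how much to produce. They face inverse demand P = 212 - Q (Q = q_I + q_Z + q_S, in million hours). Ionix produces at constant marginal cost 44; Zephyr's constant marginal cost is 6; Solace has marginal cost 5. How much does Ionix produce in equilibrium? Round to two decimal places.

22.75

Ionix's profit: π_I = (212 - Q)q_I - (44q_I). Setting ∂π_I/∂q_I = 0: 168 - 2q_I - (q_Z + q_S) = 0.
Zephyr's profit: π_Z = (212 - Q)q_Z - (6q_Z). Setting ∂π_Z/∂q_Z = 0: 206 - 2q_Z - (q_I + q_S) = 0.
Solace's profit: π_S = (212 - Q)q_S - (5q_S). Setting ∂π_S/∂q_S = 0: 207 - 2q_S - (q_I + q_Z) = 0.
Adding the 3 conditions: 581 − 2Q − 2Q = 0, i.e. Q = 581/4.
Back-substituting: q_I = (168 − 581/4) = 91/4, q_Z = (206 − 581/4) = 243/4, q_S = (207 − 581/4) = 247/4.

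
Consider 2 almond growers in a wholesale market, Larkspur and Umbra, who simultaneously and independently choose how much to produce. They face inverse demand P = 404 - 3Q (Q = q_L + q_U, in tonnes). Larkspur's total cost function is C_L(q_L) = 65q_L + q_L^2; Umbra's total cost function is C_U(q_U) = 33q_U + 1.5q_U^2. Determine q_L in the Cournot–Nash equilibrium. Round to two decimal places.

30.76

Larkspur's profit: π_L = (404 - 3Q)q_L - (65q_L + q_L²). Setting ∂π_L/∂q_L = 0: 339 - 8q_L - 3(q_U) = 0.
Umbra's first-order condition: 371 - 9q_U - 3(q_L) = 0.
Rearranging gives the reaction functions q_L = (339 - 3q_U)/8 and q_U = (371 - 3q_L)/9.
Substituting one into the other gives q_L = 646/21 and q_U = 1951/63.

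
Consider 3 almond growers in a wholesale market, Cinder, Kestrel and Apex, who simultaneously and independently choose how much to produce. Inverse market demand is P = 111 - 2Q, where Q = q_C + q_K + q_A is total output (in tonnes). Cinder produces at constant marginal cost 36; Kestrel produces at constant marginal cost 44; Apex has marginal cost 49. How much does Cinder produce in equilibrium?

Cinder's profit: π_C = (111 - 2Q)q_C - (36q_C). Setting ∂π_C/∂q_C = 0: 75 - 4q_C - 2(q_K + q_A) = 0.
Kestrel's first-order condition: 67 - 4q_K - 2(q_C + q_A) = 0.
Apex's profit: π_A = (111 - 2Q)q_A - (49q_A). Setting ∂π_A/∂q_A = 0: 62 - 4q_A - 2(q_C + q_K) = 0.
Adding the 3 first-order conditions: 204 − 8Q = 0, so Q = 51/2.
Back-substituting: q_C = (75 − 51)/2 = 12, q_K = (67 − 51)/2 = 8, q_A = (62 − 51)/2 = 11/2.

12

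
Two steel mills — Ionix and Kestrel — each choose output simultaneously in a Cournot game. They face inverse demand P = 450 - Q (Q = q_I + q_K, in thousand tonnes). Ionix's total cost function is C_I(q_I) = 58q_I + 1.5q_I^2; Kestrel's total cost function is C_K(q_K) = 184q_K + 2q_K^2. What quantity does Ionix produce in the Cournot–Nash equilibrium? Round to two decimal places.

Ionix's profit: π_I = (450 - Q)q_I - (58q_I + (3/2)q_I²). Setting ∂π_I/∂q_I = 0: 392 - 5q_I - (q_K) = 0.
Kestrel's first-order condition: 266 - 6q_K - (q_I) = 0.
So q_I = (392 - q_K)/5 and q_K = (266 - q_I)/6.
Solving the pair: q_I = 71.9310, q_K = 938/29.

71.93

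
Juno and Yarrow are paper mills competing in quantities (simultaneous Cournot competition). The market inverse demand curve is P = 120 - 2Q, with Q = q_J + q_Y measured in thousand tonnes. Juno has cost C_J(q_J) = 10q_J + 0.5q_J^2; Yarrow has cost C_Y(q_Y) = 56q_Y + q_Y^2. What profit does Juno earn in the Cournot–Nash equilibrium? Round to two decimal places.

1046.69

Juno's profit: π_J = (120 - 2Q)q_J - (10q_J + (1/2)q_J²). Setting ∂π_J/∂q_J = 0: 110 - 5q_J - 2(q_Y) = 0.
Yarrow's profit: π_Y = (120 - 2Q)q_Y - (56q_Y + q_Y²). Setting ∂π_Y/∂q_Y = 0: 64 - 6q_Y - 2(q_J) = 0.
Best responses: q_J = (110 - 2q_Y)/5, q_Y = (64 - 2q_J)/6.
Solving the pair: q_J = 266/13, q_Y = 50/13.
Price P = 120 - 2·(316/13) = 928/13.
Juno's profit: (928/13)·(266/13) - 10·(266/13) - (1/2)(266/13)² = 1046.6864.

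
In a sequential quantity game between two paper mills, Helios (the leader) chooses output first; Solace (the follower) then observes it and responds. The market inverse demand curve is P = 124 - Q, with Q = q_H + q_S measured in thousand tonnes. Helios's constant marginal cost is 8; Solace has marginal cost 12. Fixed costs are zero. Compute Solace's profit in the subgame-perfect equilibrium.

The follower Solace best-responds to any q_H: π_S = (124 - Q)q_S - 12q_S.
∂π_S/∂q_S = 112 - q_H - 2q_S = 0 gives the reaction function q_S = (112 - q_H)/2.
The leader anticipates this reaction. Substituting into P = 124 - Q gives P = 68 - (1/2)q_H, so π_H = (68 - (1/2)q_H)q_H - 8q_H.
Maximising: ∂π_H/∂q_H = 60 - q_H = 0, giving q_H = 60.
Then q_S = (112 - 60)/2 = 26.
Price P = 124 - 86 = 38.
Solace's profit: (38 - 12)·26 = 676.

676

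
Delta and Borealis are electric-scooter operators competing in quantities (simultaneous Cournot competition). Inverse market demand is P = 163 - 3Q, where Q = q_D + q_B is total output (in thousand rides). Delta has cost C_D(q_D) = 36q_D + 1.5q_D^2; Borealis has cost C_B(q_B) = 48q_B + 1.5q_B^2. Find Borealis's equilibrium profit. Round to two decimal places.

371.28

Delta's profit: π_D = (163 - 3Q)q_D - (36q_D + (3/2)q_D²). Setting ∂π_D/∂q_D = 0: 127 - 9q_D - 3(q_B) = 0.
Borealis's first-order condition: 115 - 9q_B - 3(q_D) = 0.
So q_D = (127 - 3q_B)/9 and q_B = (115 - 3q_D)/9.
Substituting one into the other gives q_D = 133/12 and q_B = 109/12.
Price P = 163 - 3·(121/6) = 205/2.
Borealis's profit: (205/2)·(109/12) - 48·(109/12) - (3/2)(109/12)² = 371.2813.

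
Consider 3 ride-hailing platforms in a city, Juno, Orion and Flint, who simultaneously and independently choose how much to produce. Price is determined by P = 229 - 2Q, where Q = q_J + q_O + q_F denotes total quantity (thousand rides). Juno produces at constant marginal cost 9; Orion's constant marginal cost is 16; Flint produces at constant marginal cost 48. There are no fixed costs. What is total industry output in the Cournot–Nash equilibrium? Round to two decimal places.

Juno's profit: π_J = (229 - 2Q)q_J - (9q_J). Setting ∂π_J/∂q_J = 0: 220 - 4q_J - 2(q_O + q_F) = 0.
Orion's profit: π_O = (229 - 2Q)q_O - (16q_O). Setting ∂π_O/∂q_O = 0: 213 - 4q_O - 2(q_J + q_F) = 0.
Flint's first-order condition: 181 - 4q_F - 2(q_J + q_O) = 0.
Adding the 3 conditions: 614 − 4Q − 4Q = 0, i.e. Q = 307/4.
Back-substituting: q_J = (220 − 307/2)/2 = 133/4, q_O = (213 − 307/2)/2 = 119/4, q_F = (181 − 307/2)/2 = 55/4.
Total output Q = 133/4 + 119/4 + 55/4 = 307/4.

76.75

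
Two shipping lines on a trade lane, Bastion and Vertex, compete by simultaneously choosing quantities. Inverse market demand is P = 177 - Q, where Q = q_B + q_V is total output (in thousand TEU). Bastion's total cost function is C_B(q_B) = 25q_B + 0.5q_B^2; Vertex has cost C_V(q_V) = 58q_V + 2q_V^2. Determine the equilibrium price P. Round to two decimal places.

Bastion's profit: π_B = (177 - Q)q_B - (25q_B + (1/2)q_B²). Setting ∂π_B/∂q_B = 0: 152 - 3q_B - (q_V) = 0.
Vertex's first-order condition: 119 - 6q_V - (q_B) = 0.
Rearranging gives the reaction functions q_B = (152 - q_V)/3 and q_V = (119 - q_B)/6.
Substituting one into the other gives q_B = 793/17 and q_V = 205/17.
Total output Q = 998/17, so price P = 177 - 998/17 = 118.2941.

118.29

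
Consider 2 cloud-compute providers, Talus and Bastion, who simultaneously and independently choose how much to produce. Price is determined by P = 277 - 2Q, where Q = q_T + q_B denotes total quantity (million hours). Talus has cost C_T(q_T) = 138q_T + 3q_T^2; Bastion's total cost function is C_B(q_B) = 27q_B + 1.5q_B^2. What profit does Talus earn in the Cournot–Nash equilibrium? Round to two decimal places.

256.81

Talus's profit: π_T = (277 - 2Q)q_T - (138q_T + 3q_T²). Setting ∂π_T/∂q_T = 0: 139 - 10q_T - 2(q_B) = 0.
Bastion's first-order condition: 250 - 7q_B - 2(q_T) = 0.
So q_T = (139 - 2q_B)/10 and q_B = (250 - 2q_T)/7.
Substituting one into the other gives q_T = 43/6 and q_B = 101/3.
Price P = 277 - 2·(245/6) = 586/3.
Talus's profit: (586/3)·(43/6) - 138·(43/6) - 3(43/6)² = 256.8056.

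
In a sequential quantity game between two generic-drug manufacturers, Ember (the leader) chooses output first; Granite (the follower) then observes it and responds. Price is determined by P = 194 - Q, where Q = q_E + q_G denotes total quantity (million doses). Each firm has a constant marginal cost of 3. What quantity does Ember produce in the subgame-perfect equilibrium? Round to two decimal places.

Solve by backward induction. Given q_E, the follower Granite maximises π_G = (194 - q_E - q_G)q_G - 3q_G.
Follower FOC: 191 - q_E - 2q_G = 0, so q_G(q_E) = (191 - q_E)/2.
The leader anticipates this reaction. Substituting into P = 194 - Q gives P = 197/2 - (1/2)q_E, so π_E = (197/2 - (1/2)q_E)q_E - 3q_E.
The leader's first-order condition 191/2 - q_E = 0 yields q_E = 191/2.
Then q_G = (191 - 191/2)/2 = 191/4.

95.50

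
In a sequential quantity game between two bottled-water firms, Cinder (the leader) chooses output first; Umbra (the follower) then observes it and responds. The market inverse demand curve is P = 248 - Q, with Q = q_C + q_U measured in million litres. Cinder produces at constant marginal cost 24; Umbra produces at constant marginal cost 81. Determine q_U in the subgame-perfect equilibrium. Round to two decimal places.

13.25

Solve by backward induction. Given q_C, the follower Umbra maximises π_U = (248 - q_C - q_U)q_U - 81q_U.
Follower FOC: 167 - q_C - 2q_U = 0, so q_U(q_C) = (167 - q_C)/2.
Cinder substitutes q_U(q_C) into its own profit: π_C = q_C(248 - q_C - (167 - q_C)/2) - 24q_C = (329/2 - (1/2)q_C)q_C - 24q_C.
Maximising: ∂π_C/∂q_C = 281/2 - q_C = 0, giving q_C = 281/2.
Then q_U = (167 - 281/2)/2 = 53/4.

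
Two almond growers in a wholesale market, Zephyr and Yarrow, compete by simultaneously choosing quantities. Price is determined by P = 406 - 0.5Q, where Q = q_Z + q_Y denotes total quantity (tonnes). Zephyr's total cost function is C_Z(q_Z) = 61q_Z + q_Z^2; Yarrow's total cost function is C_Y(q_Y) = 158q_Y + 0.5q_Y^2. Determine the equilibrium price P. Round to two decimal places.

Zephyr's profit: π_Z = (406 - 0.5Q)q_Z - (61q_Z + q_Z²). Setting ∂π_Z/∂q_Z = 0: 345 - 3q_Z - (1/2)(q_Y) = 0.
Yarrow's first-order condition: 248 - 2q_Y - (1/2)(q_Z) = 0.
So q_Z = (345 - (1/2)q_Y)/3 and q_Y = (248 - (1/2)q_Z)/2.
Substituting one into the other gives q_Z = 98.4348 and q_Y = 99.3913.
Total output Q = 197.8261, so price P = 406 - (1/2)·197.8261 = 307.0870.

307.09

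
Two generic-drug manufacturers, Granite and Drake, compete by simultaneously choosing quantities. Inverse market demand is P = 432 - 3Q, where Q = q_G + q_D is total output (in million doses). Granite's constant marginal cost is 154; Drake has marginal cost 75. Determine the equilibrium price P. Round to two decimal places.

Granite's profit: π_G = (432 - 3Q)q_G - (154q_G). Setting ∂π_G/∂q_G = 0: 278 - 6q_G - 3(q_D) = 0.
Drake's profit: π_D = (432 - 3Q)q_D - (75q_D). Setting ∂π_D/∂q_D = 0: 357 - 6q_D - 3(q_G) = 0.
Best responses: q_G = (278 - 3q_D)/6, q_D = (357 - 3q_G)/6.
Substituting one into the other gives q_G = 199/9 and q_D = 436/9.
Total output Q = 635/9, so price P = 432 - 3·(635/9) = 661/3.

220.33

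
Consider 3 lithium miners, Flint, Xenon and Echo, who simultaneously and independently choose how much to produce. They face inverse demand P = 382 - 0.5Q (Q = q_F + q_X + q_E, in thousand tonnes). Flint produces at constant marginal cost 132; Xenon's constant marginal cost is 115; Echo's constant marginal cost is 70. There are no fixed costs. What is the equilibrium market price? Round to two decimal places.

Flint's profit: π_F = (382 - 0.5Q)q_F - (132q_F). Setting ∂π_F/∂q_F = 0: 250 - q_F - (1/2)(q_X + q_E) = 0.
Xenon's first-order condition: 267 - q_X - (1/2)(q_F + q_E) = 0.
Echo's first-order condition: 312 - q_E - (1/2)(q_F + q_X) = 0.
Adding the 3 first-order conditions: 829 − 2Q = 0, so Q = 829/2.
Back-substituting: q_F = (250 − 829/4)/(1/2) = 171/2, q_X = (267 − 829/4)/(1/2) = 239/2, q_E = (312 − 829/4)/(1/2) = 419/2.
Total output Q = 829/2, so price P = 382 - (1/2)·(829/2) = 699/4.

174.75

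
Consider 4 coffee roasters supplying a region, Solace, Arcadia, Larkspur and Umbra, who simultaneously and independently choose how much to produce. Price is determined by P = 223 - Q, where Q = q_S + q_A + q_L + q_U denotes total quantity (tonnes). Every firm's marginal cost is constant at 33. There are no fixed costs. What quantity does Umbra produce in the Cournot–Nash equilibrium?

38

Each firm earns π_i = (223 - Q)q_i - 33q_i.
Setting ∂π_i/∂q_i = 0 with rivals' quantities fixed: 190 - 2q_i - Σ_{j≠i} q_j = 0.
With identical firms every q_j equals q_i, so Σ_{j≠i} q_j = 3q_i and 190 = 5q_i, giving q_i = 38.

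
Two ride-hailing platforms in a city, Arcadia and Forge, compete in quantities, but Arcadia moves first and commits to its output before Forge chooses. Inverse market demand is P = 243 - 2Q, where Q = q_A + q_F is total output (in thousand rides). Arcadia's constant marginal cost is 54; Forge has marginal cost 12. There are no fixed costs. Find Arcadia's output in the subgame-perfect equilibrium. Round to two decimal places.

The follower Forge best-responds to any q_A: π_F = (243 - 2Q)q_F - 12q_F.
∂π_F/∂q_F = 231 - 2q_A - 4q_F = 0 gives the reaction function q_F = (231 - 2q_A)/4.
Arcadia substitutes q_F(q_A) into its own profit: π_A = q_A(243 - 2q_A - (231 - 2q_A)/2) - 54q_A = (255/2 - q_A)q_A - 54q_A.
The leader's first-order condition 147/2 - 2q_A = 0 yields q_A = 147/4.
Then q_F = (231 - 2·(147/4))/4 = 315/8.

36.75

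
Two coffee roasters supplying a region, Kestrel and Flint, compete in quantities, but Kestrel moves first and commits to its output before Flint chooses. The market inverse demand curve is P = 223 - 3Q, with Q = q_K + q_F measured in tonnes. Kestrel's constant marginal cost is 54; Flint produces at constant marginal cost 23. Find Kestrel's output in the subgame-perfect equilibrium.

23

The follower Flint best-responds to any q_K: π_F = (223 - 3Q)q_F - 23q_F.
∂π_F/∂q_F = 200 - 3q_K - 6q_F = 0 gives the reaction function q_F = (200 - 3q_K)/6.
Kestrel substitutes q_F(q_K) into its own profit: π_K = q_K(223 - 3q_K - (200 - 3q_K)/2) - 54q_K = (123 - (3/2)q_K)q_K - 54q_K.
The leader's first-order condition 69 - 3q_K = 0 yields q_K = 23.
Then q_F = (200 - 3·23)/6 = 131/6.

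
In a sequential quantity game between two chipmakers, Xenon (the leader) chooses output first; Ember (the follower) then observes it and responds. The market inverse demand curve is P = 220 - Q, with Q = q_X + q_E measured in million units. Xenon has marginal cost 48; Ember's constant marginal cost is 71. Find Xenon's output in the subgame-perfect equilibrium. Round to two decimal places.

The follower Ember best-responds to any q_X: π_E = (220 - Q)q_E - 71q_E.
Setting the follower's marginal profit to zero, 149 - q_X - 2q_E = 0, i.e. q_E = (149 - q_X)/2.
The leader anticipates this reaction. Substituting into P = 220 - Q gives P = 291/2 - (1/2)q_X, so π_X = (291/2 - (1/2)q_X)q_X - 48q_X.
The leader's first-order condition 195/2 - q_X = 0 yields q_X = 195/2.
Then q_E = (149 - 195/2)/2 = 103/4.

97.50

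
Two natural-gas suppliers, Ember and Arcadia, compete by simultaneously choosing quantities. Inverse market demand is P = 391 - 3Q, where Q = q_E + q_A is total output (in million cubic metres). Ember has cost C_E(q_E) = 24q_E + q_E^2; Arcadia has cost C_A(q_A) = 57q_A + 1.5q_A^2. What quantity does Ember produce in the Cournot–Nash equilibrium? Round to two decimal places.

Ember's profit: π_E = (391 - 3Q)q_E - (24q_E + q_E²). Setting ∂π_E/∂q_E = 0: 367 - 8q_E - 3(q_A) = 0.
Arcadia's profit: π_A = (391 - 3Q)q_A - (57q_A + (3/2)q_A²). Setting ∂π_A/∂q_A = 0: 334 - 9q_A - 3(q_E) = 0.
Rearranging gives the reaction functions q_E = (367 - 3q_A)/8 and q_A = (334 - 3q_E)/9.
Solving the pair: q_E = 767/21, q_A = 1571/63.

36.52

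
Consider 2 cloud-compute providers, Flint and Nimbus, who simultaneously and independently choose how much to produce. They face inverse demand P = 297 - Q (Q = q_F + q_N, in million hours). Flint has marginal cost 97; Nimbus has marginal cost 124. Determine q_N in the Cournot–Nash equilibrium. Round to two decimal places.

Flint's profit: π_F = (297 - Q)q_F - (97q_F). Setting ∂π_F/∂q_F = 0: 200 - 2q_F - (q_N) = 0.
Nimbus's profit: π_N = (297 - Q)q_N - (124q_N). Setting ∂π_N/∂q_N = 0: 173 - 2q_N - (q_F) = 0.
Rearranging gives the reaction functions q_F = (200 - q_N)/2 and q_N = (173 - q_F)/2.
Solving the pair: q_F = 227/3, q_N = 146/3.

48.67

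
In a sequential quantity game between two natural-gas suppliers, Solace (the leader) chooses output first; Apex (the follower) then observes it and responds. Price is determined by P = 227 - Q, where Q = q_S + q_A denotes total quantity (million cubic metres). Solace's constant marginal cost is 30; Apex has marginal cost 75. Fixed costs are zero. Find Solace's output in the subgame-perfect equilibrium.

Solve by backward induction. Given q_S, the follower Apex maximises π_A = (227 - q_S - q_A)q_A - 75q_A.
Setting the follower's marginal profit to zero, 152 - q_S - 2q_A = 0, i.e. q_A = (152 - q_S)/2.
The leader anticipates this reaction. Substituting into P = 227 - Q gives P = 151 - (1/2)q_S, so π_S = (151 - (1/2)q_S)q_S - 30q_S.
The leader's first-order condition 121 - q_S = 0 yields q_S = 121.
Then q_A = (152 - 121)/2 = 31/2.

121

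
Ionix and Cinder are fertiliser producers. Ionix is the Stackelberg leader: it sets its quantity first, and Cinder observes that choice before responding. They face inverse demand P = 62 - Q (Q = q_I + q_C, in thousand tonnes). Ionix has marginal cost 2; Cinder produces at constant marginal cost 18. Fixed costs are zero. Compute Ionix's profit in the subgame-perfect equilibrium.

722

Solve by backward induction. Given q_I, the follower Cinder maximises π_C = (62 - q_I - q_C)q_C - 18q_C.
Follower FOC: 44 - q_I - 2q_C = 0, so q_C(q_I) = (44 - q_I)/2.
The leader anticipates this reaction. Substituting into P = 62 - Q gives P = 40 - (1/2)q_I, so π_I = (40 - (1/2)q_I)q_I - 2q_I.
The leader's first-order condition 38 - q_I = 0 yields q_I = 38.
Then q_C = (44 - 38)/2 = 3.
Price P = 62 - 41 = 21.
Ionix's profit: (21 - 2)·38 = 722.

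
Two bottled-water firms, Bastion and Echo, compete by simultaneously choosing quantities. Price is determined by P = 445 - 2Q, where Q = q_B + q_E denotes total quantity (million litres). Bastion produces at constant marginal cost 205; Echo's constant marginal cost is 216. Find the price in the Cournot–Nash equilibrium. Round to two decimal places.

Bastion's profit: π_B = (445 - 2Q)q_B - (205q_B). Setting ∂π_B/∂q_B = 0: 240 - 4q_B - 2(q_E) = 0.
Echo's first-order condition: 229 - 4q_E - 2(q_B) = 0.
Best responses: q_B = (240 - 2q_E)/4, q_E = (229 - 2q_B)/4.
Solving the pair: q_B = 251/6, q_E = 109/3.
Total output Q = 469/6, so price P = 445 - 2·(469/6) = 866/3.

288.67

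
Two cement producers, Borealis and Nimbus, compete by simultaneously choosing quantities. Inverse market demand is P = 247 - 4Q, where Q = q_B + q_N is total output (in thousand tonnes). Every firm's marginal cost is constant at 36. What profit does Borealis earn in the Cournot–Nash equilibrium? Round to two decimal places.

Each firm earns π_i = (247 - 4Q)q_i - 36q_i.
First-order condition (treating rivals' output as given): 211 - 8q_i - 4q_j = 0.
By symmetry each firm produces the same amount; substituting q_j = q_i yields q_i = 211/12.
Price P = 247 - 4·(211/6) = 319/3.
Borealis's profit: (319/3 - 36)·(211/12) = 1236.6944.

1236.69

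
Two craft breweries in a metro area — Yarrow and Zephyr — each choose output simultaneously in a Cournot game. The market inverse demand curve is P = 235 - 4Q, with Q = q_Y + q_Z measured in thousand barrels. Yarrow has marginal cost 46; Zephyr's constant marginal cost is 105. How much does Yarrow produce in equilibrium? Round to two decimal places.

Yarrow's profit: π_Y = (235 - 4Q)q_Y - (46q_Y). Setting ∂π_Y/∂q_Y = 0: 189 - 8q_Y - 4(q_Z) = 0.
Zephyr's profit: π_Z = (235 - 4Q)q_Z - (105q_Z). Setting ∂π_Z/∂q_Z = 0: 130 - 8q_Z - 4(q_Y) = 0.
So q_Y = (189 - 4q_Z)/8 and q_Z = (130 - 4q_Y)/8.
Solving the pair: q_Y = 62/3, q_Z = 71/12.

20.67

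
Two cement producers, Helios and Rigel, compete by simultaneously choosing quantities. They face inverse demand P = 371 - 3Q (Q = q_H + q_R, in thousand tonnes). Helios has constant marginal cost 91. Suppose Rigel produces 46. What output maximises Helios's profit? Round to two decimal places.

With the rival's output fixed at 46, Helios's profit is π_H = (371 - 3·46 - 3q_H)q_H - (91q_H) = (233 - 3q_H)q_H - (91q_H).
∂π_H/∂q_H = 142 - 6q_H = 0, so q_H = 71/3.

23.67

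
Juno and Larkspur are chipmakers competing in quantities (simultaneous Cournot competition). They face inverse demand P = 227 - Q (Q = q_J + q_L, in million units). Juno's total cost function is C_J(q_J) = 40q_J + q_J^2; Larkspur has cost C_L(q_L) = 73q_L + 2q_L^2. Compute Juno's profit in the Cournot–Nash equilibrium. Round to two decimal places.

3542.62

Juno's profit: π_J = (227 - Q)q_J - (40q_J + q_J²). Setting ∂π_J/∂q_J = 0: 187 - 4q_J - (q_L) = 0.
Larkspur's first-order condition: 154 - 6q_L - (q_J) = 0.
So q_J = (187 - q_L)/4 and q_L = (154 - q_J)/6.
Solving the pair: q_J = 968/23, q_L = 429/23.
Price P = 227 - 1397/23 = 166.2609.
Juno's profit: 166.2609·(968/23) - 40·(968/23) - (968/23)² = 3542.6238.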